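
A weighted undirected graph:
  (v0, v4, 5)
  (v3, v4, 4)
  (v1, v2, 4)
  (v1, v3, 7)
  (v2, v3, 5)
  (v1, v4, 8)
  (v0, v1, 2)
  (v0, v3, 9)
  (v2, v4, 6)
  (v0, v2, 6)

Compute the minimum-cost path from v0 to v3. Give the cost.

Some routes from v0 to v3:
v0-v3: 9
v0-v2-v3: 6 + 5 = 11
v0-v1-v3: 2 + 7 = 9
v0-v1-v2-v3: 2 + 4 + 5 = 11
v0-v4-v3: 5 + 4 = 9
Best route has total 9.

9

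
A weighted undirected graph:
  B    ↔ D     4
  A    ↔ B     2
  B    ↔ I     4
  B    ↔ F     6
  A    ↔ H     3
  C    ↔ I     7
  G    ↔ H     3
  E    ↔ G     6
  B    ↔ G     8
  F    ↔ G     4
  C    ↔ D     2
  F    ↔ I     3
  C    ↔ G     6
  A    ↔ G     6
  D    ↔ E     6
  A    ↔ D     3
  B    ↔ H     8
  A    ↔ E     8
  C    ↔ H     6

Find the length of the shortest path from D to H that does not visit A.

8

Some routes from D to H avoiding A:
D → B → H: 4 + 8 = 12
D → C → H: 2 + 6 = 8
D → C → G → H: 2 + 6 + 3 = 11
Best route has total 8.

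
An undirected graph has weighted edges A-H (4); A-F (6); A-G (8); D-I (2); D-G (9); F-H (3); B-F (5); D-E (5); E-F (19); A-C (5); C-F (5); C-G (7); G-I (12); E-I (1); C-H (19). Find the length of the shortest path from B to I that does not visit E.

Some routes from B to I avoiding E:
B→F→A→G→D→I: 5 + 6 + 8 + 9 + 2 = 30
B→F→C→G→I: 5 + 5 + 7 + 12 = 29
B→F→C→G→D→I: 5 + 5 + 7 + 9 + 2 = 28
Best route has total 28.

28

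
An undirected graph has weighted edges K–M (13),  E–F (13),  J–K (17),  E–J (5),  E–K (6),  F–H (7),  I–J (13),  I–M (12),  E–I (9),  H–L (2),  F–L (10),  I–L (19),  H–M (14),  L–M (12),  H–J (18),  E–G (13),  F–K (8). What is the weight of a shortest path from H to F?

7

Some routes from H to F:
H -> F: 7
H -> M -> K -> F: 14 + 13 + 8 = 35
H -> L -> F: 2 + 10 = 12
H -> L -> M -> K -> F: 2 + 12 + 13 + 8 = 35
Shortest: 7.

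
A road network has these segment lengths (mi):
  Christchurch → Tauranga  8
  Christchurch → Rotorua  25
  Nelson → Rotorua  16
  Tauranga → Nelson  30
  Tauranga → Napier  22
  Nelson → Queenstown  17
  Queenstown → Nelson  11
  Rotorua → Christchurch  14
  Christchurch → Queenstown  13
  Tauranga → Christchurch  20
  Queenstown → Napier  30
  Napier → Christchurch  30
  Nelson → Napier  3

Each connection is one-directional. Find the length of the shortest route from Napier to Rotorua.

Candidate routes:
Napier-Christchurch-Tauranga-Nelson-Rotorua: 30 + 8 + 30 + 16 = 84
Napier-Christchurch-Rotorua: 30 + 25 = 55
Napier-Christchurch-Queenstown-Nelson-Rotorua: 30 + 13 + 11 + 16 = 70
Best route has total 55 mi.

55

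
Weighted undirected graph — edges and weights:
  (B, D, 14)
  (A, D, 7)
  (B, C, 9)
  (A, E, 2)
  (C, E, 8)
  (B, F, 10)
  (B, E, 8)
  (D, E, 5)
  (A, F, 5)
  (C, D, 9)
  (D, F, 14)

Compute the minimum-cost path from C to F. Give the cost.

15

Some routes from C to F:
C → D → A → F: 9 + 7 + 5 = 21
C → B → F: 9 + 10 = 19
C → E → A → F: 8 + 2 + 5 = 15
The minimum is 15.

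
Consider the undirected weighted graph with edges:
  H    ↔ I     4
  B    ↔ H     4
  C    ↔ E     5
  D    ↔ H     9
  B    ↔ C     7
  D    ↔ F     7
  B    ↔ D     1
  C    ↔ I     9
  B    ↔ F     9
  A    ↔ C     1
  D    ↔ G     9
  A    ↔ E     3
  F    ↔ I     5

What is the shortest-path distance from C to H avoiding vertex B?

13

Paths from C to H avoiding B:
C → I → H: 9 + 4 = 13
C → I → F → D → H: 9 + 5 + 7 + 9 = 30
Shortest: 13.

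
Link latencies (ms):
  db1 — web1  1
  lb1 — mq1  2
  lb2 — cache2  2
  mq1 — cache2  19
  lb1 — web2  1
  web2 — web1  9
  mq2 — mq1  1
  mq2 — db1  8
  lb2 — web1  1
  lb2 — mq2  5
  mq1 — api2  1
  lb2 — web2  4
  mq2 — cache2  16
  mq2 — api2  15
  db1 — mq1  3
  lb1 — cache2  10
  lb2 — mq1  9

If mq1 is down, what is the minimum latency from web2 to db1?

6

Some routes from web2 to db1 avoiding mq1:
web2 → lb2 → mq2 → db1: 4 + 5 + 8 = 17
web2 → lb2 → web1 → db1: 4 + 1 + 1 = 6
web2 → lb1 → cache2 → lb2 → web1 → db1: 1 + 10 + 2 + 1 + 1 = 15
web2 → web1 → db1: 9 + 1 = 10
Best route has total 6 ms.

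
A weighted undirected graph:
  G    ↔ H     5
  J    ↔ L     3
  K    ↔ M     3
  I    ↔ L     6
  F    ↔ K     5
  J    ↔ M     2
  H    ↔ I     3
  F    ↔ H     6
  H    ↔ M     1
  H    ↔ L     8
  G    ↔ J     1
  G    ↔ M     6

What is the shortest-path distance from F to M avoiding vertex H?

Routes from F to M avoiding H:
F-K-M: 5 + 3 = 8
Shortest: 8.

8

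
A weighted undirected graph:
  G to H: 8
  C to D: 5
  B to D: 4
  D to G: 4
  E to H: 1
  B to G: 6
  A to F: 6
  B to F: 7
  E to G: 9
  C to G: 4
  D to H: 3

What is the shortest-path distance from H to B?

A few of the H→B routes:
H → G → B: 8 + 6 = 14
H → D → B: 3 + 4 = 7
H → G → D → B: 8 + 4 + 4 = 16
H → E → G → B: 1 + 9 + 6 = 16
H → D → G → B: 3 + 4 + 6 = 13
The minimum is 7.

7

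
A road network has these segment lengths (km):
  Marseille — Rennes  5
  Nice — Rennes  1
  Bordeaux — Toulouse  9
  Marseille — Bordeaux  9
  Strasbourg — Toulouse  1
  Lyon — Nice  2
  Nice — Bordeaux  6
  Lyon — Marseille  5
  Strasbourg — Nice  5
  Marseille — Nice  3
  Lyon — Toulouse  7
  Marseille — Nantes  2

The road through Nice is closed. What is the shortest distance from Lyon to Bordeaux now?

Candidate routes:
Lyon -> Toulouse -> Bordeaux: 7 + 9 = 16
Lyon -> Marseille -> Bordeaux: 5 + 9 = 14
The minimum is 14 km.

14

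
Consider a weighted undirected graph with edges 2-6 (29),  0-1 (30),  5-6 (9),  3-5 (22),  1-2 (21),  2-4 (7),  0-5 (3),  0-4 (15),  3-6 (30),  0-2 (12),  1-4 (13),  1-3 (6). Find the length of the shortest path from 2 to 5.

A few of the 2→5 routes:
2-0-5: 12 + 3 = 15
2-6-5: 29 + 9 = 38
2-4-0-5: 7 + 15 + 3 = 25
2-4-1-3-5: 7 + 13 + 6 + 22 = 48
2-1-4-0-5: 21 + 13 + 15 + 3 = 52
2-1-3-5: 21 + 6 + 22 = 49
The minimum is 15.

15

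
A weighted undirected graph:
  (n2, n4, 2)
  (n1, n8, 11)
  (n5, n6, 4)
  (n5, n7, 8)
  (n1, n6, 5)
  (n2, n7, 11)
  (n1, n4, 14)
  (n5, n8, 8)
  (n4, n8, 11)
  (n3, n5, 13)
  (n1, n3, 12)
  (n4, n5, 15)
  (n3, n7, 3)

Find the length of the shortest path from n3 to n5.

Checking several routes:
n3→n7→n2→n4→n5: 3 + 11 + 2 + 15 = 31
n3→n5: 13
n3→n1→n6→n5: 12 + 5 + 4 = 21
n3→n1→n8→n5: 12 + 11 + 8 = 31
n3→n7→n2→n4→n8→n5: 3 + 11 + 2 + 11 + 8 = 35
n3→n7→n5: 3 + 8 = 11
The minimum is 11.

11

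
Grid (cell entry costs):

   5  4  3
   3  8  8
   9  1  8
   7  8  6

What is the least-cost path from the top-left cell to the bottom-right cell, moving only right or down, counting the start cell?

Cheapest: r0c0 r1c0 r1c1 r2c1 r2c2 r3c2
  5 + 3 + 8 + 1 + 8 + 6 = 31
For comparison, the top-then-right route costs 34.

31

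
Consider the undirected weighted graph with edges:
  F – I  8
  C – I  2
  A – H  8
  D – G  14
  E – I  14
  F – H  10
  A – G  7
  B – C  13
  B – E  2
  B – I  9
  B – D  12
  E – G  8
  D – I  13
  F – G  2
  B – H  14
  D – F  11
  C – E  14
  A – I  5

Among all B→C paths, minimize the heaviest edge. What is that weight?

8

Checking several routes:
B→E→G→F→H→A→I→C: max(2, 8, 2, 10, 8, 5, 2) = 10
B→I→C: max(9, 2) = 9
B→E→G→F→I→C: max(2, 8, 2, 8, 2) = 8
B→E→G→A→H→F→I→C: max(2, 8, 7, 8, 10, 8, 2) = 10
B→E→G→A→I→C: max(2, 8, 7, 5, 2) = 8
Best route has worst link 8.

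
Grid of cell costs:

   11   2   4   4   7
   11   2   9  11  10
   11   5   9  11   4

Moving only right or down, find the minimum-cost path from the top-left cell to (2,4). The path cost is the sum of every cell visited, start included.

42

One optimal route is [0,0] → [0,1] → [0,2] → [0,3] → [0,4] → [1,4] → [2,4].
Its cost is 11 + 2 + 4 + 4 + 7 + 10 + 4 = 42.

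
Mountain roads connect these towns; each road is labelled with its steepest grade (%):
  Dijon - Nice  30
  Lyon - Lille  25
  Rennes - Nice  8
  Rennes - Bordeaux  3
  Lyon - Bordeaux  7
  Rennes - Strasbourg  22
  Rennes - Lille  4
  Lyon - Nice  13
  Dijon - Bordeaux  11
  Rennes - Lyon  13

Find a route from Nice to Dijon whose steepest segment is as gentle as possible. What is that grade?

A few of the Nice→Dijon routes:
Nice→Rennes→Lille→Lyon→Bordeaux→Dijon: max(8, 4, 25, 7, 11) = 25
Nice→Lyon→Bordeaux→Dijon: max(13, 7, 11) = 13
Nice→Lyon→Lille→Rennes→Bordeaux→Dijon: max(13, 25, 4, 3, 11) = 25
Nice→Rennes→Lyon→Bordeaux→Dijon: max(8, 13, 7, 11) = 13
Nice→Lyon→Rennes→Bordeaux→Dijon: max(13, 13, 3, 11) = 13
Nice→Rennes→Bordeaux→Dijon: max(8, 3, 11) = 11
Best route has worst link 11%.

11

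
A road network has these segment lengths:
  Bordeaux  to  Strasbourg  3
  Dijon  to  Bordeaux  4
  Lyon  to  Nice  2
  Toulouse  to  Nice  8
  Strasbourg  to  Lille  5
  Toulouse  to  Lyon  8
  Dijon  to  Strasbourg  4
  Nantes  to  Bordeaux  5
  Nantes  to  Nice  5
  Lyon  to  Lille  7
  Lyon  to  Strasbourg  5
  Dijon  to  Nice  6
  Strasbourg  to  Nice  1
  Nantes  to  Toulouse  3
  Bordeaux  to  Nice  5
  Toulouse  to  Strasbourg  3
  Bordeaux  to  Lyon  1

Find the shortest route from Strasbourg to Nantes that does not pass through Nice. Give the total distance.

6

Some routes from Strasbourg to Nantes avoiding Nice:
Strasbourg -> Toulouse -> Nantes: 3 + 3 = 6
Strasbourg -> Lyon -> Bordeaux -> Nantes: 5 + 1 + 5 = 11
Strasbourg -> Dijon -> Bordeaux -> Nantes: 4 + 4 + 5 = 13
Strasbourg -> Bordeaux -> Nantes: 3 + 5 = 8
Strasbourg -> Bordeaux -> Lyon -> Toulouse -> Nantes: 3 + 1 + 8 + 3 = 15
Shortest: 6.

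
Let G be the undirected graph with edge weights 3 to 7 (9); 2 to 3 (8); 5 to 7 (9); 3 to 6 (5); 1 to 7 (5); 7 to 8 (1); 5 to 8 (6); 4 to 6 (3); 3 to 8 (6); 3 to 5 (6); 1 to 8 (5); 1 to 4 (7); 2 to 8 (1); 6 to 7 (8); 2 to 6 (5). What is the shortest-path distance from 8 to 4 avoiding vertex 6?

Checking several routes:
8 → 1 → 4: 5 + 7 = 12
8 → 7 → 1 → 4: 1 + 5 + 7 = 13
8 → 2 → 3 → 7 → 1 → 4: 1 + 8 + 9 + 5 + 7 = 30
8 → 3 → 5 → 7 → 1 → 4: 6 + 6 + 9 + 5 + 7 = 33
8 → 3 → 7 → 1 → 4: 6 + 9 + 5 + 7 = 27
8 → 5 → 7 → 1 → 4: 6 + 9 + 5 + 7 = 27
Best route has total 12.

12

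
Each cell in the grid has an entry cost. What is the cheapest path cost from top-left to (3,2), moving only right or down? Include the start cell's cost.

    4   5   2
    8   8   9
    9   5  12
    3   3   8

Path (0,0) → (0,1) → (1,1) → (2,1) → (3,1) → (3,2): 4 + 5 + 8 + 5 + 3 + 8 = 33.
For comparison, the top-then-right route costs 40.

33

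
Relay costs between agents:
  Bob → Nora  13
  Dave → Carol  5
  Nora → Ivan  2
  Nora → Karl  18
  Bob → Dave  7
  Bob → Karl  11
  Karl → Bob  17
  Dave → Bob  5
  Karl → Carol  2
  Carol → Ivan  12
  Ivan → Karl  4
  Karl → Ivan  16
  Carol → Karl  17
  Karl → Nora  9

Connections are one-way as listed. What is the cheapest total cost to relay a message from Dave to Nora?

A few of the Dave→Nora routes:
Dave→Carol→Ivan→Karl→Bob→Nora: 5 + 12 + 4 + 17 + 13 = 51
Dave→Bob→Karl→Nora: 5 + 11 + 9 = 25
Dave→Carol→Karl→Nora: 5 + 17 + 9 = 31
Dave→Bob→Nora: 5 + 13 = 18
Dave→Carol→Ivan→Karl→Nora: 5 + 12 + 4 + 9 = 30
Shortest: 18.

18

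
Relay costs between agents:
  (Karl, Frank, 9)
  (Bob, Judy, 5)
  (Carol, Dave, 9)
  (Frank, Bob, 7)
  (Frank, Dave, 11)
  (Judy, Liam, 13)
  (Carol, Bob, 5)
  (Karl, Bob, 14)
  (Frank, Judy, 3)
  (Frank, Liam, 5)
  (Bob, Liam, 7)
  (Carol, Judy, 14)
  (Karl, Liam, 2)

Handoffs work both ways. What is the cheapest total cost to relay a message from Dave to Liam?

Some routes from Dave to Liam:
Dave → Frank → Karl → Liam: 11 + 9 + 2 = 22
Dave → Carol → Bob → Liam: 9 + 5 + 7 = 21
Dave → Frank → Liam: 11 + 5 = 16
The minimum is 16.

16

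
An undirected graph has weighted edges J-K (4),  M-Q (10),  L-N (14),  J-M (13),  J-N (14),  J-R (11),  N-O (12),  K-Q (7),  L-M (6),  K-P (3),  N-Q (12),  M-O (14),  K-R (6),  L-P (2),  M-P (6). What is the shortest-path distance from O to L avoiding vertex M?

A few of the O→L routes:
O -> N -> J -> K -> P -> L: 12 + 14 + 4 + 3 + 2 = 35
O -> N -> L: 12 + 14 = 26
O -> N -> Q -> K -> P -> L: 12 + 12 + 7 + 3 + 2 = 36
Best route has total 26.

26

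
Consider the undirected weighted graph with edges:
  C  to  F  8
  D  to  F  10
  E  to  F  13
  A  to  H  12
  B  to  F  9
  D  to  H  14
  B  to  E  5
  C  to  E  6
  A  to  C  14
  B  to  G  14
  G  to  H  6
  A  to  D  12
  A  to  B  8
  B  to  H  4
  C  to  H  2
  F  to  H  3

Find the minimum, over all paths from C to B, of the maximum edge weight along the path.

4

A few of the C→B routes:
C→E→B: max(6, 5) = 6
C→H→B: max(2, 4) = 4
C→F→H→B: max(8, 3, 4) = 8
C→H→F→B: max(2, 3, 9) = 9
C→F→B: max(8, 9) = 9
Smallest bottleneck: 4.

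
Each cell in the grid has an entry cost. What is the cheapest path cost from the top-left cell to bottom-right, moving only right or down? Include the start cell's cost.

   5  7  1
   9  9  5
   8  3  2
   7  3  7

Path r0c0 → r0c1 → r0c2 → r1c2 → r2c2 → r3c2: 5 + 7 + 1 + 5 + 2 + 7 = 27.

27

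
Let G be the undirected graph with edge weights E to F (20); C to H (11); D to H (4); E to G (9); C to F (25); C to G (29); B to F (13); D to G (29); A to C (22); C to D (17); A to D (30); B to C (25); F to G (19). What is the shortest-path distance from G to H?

A few of the G→H routes:
G -> C -> H: 29 + 11 = 40
G -> D -> H: 29 + 4 = 33
G -> F -> C -> H: 19 + 25 + 11 = 55
G -> D -> C -> H: 29 + 17 + 11 = 57
G -> C -> D -> H: 29 + 17 + 4 = 50
Best route has total 33.

33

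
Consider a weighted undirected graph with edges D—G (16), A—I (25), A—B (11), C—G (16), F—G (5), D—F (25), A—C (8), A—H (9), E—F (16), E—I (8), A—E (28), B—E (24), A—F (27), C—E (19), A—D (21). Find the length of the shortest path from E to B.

24

Comparing a few candidate routes:
E → C → A → B: 19 + 8 + 11 = 38
E → A → B: 28 + 11 = 39
E → B: 24
Best route has total 24.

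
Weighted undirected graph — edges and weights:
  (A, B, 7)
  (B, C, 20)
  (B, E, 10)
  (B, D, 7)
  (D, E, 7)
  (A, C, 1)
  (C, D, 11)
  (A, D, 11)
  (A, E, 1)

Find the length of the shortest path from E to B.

A few of the E→B routes:
E - A - B: 1 + 7 = 8
E - D - B: 7 + 7 = 14
E - B: 10
E - A - D - B: 1 + 11 + 7 = 19
The minimum is 8.

8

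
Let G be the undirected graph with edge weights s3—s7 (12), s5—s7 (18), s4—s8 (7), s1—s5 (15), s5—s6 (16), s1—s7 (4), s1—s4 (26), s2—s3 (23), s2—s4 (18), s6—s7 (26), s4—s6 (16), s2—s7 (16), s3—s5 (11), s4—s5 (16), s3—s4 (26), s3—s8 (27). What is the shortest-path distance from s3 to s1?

16

Some routes from s3 to s1:
s3 -> s5 -> s1: 11 + 15 = 26
s3 -> s5 -> s7 -> s1: 11 + 18 + 4 = 33
s3 -> s7 -> s1: 12 + 4 = 16
The minimum is 16.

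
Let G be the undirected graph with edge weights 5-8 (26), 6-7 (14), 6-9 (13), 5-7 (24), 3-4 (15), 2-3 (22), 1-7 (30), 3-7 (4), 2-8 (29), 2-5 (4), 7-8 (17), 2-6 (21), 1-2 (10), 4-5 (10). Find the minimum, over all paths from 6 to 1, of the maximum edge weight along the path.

15

Checking several routes:
6 - 7 - 5 - 2 - 1: max(14, 24, 4, 10) = 24
6 - 7 - 3 - 4 - 5 - 2 - 1: max(14, 4, 15, 10, 4, 10) = 15
6 - 7 - 3 - 2 - 1: max(14, 4, 22, 10) = 22
6 - 7 - 5 - 4 - 3 - 2 - 1: max(14, 24, 10, 15, 22, 10) = 24
6 - 7 - 8 - 5 - 2 - 1: max(14, 17, 26, 4, 10) = 26
6 - 2 - 1: max(21, 10) = 21
The minimum achievable maximum is 15.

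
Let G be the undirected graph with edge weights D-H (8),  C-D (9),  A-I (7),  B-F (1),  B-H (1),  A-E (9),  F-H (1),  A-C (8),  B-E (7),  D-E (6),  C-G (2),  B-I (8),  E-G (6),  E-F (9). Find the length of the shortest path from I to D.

Checking several routes:
I - B - F - H - D: 8 + 1 + 1 + 8 = 18
I - B - F - E - D: 8 + 1 + 9 + 6 = 24
I - A - E - D: 7 + 9 + 6 = 22
I - B - H - D: 8 + 1 + 8 = 17
I - A - C - D: 7 + 8 + 9 = 24
I - B - E - D: 8 + 7 + 6 = 21
The minimum is 17.

17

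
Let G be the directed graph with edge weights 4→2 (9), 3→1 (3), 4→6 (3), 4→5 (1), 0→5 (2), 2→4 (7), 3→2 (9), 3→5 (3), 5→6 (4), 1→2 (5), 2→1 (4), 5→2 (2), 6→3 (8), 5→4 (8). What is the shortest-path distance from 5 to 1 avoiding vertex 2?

15

Routes from 5 to 1 avoiding 2:
5-4-6-3-1: 8 + 3 + 8 + 3 = 22
5-6-3-1: 4 + 8 + 3 = 15
Best route has total 15.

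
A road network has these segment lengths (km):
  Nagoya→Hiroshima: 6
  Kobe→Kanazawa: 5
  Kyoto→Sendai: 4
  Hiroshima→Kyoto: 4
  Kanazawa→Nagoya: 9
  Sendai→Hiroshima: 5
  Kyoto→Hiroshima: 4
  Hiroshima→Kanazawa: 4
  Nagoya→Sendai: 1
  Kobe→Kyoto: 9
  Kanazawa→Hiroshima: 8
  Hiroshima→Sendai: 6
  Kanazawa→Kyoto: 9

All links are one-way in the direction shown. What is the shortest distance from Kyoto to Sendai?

4

Paths from Kyoto to Sendai:
Kyoto -> Sendai: 4
Kyoto -> Hiroshima -> Kanazawa -> Nagoya -> Sendai: 4 + 4 + 9 + 1 = 18
Kyoto -> Hiroshima -> Sendai: 4 + 6 = 10
Shortest: 4 km.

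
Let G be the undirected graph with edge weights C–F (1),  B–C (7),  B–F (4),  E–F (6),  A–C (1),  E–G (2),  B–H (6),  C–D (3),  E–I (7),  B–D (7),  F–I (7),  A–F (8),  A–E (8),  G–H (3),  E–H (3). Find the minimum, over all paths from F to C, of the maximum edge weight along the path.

Comparing a few candidate routes:
F-B-D-C: max(4, 7, 3) = 7
F-C: max(1) = 1
F-B-C: max(4, 7) = 7
Smallest bottleneck: 1.

1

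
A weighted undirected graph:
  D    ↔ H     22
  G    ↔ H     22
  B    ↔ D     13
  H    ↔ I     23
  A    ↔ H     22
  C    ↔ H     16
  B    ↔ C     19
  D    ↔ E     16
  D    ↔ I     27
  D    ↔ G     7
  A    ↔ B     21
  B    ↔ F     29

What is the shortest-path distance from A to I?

45

A few of the A→I routes:
A → B → D → H → I: 21 + 13 + 22 + 23 = 79
A → H → G → D → I: 22 + 22 + 7 + 27 = 78
A → B → C → H → I: 21 + 19 + 16 + 23 = 79
A → H → I: 22 + 23 = 45
A → B → D → I: 21 + 13 + 27 = 61
A → H → D → I: 22 + 22 + 27 = 71
The minimum is 45.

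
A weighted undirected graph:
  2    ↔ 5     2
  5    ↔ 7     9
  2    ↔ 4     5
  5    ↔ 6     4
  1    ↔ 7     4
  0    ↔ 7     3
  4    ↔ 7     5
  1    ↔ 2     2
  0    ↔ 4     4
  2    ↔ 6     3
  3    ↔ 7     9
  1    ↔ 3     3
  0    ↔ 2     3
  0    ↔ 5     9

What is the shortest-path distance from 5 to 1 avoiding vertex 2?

13

Candidate routes:
5 → 0 → 4 → 7 → 1: 9 + 4 + 5 + 4 = 22
5 → 0 → 4 → 7 → 3 → 1: 9 + 4 + 5 + 9 + 3 = 30
5 → 0 → 7 → 3 → 1: 9 + 3 + 9 + 3 = 24
5 → 7 → 1: 9 + 4 = 13
5 → 0 → 7 → 1: 9 + 3 + 4 = 16
5 → 7 → 3 → 1: 9 + 9 + 3 = 21
The minimum is 13.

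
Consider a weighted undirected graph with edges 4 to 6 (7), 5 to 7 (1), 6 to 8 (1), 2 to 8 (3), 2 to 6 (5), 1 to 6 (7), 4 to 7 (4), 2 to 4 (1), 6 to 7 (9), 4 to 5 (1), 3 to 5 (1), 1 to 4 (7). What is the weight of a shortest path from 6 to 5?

Some routes from 6 to 5:
6→8→2→4→7→5: 1 + 3 + 1 + 4 + 1 = 10
6→7→5: 9 + 1 = 10
6→4→5: 7 + 1 = 8
6→8→2→4→5: 1 + 3 + 1 + 1 = 6
6→2→4→5: 5 + 1 + 1 = 7
Shortest: 6.

6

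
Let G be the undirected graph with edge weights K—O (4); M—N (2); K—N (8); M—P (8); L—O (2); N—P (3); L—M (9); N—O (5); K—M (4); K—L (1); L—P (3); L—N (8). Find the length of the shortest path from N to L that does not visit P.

7

Checking several routes:
N - O - L: 5 + 2 = 7
N - L: 8
N - M - K - L: 2 + 4 + 1 = 7
N - K - L: 8 + 1 = 9
Shortest: 7.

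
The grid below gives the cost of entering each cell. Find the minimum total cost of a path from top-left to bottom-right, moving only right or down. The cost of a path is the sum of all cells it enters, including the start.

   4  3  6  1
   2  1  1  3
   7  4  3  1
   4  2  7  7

One optimal route is r0c0 r1c0 r1c1 r1c2 r1c3 r2c3 r3c3.
Its cost is 4 + 2 + 1 + 1 + 3 + 1 + 7 = 19.

19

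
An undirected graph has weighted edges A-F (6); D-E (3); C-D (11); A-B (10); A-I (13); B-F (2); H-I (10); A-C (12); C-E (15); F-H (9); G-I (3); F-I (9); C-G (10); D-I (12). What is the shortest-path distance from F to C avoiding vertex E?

18

Comparing a few candidate routes:
F→B→A→C: 2 + 10 + 12 = 24
F→I→G→C: 9 + 3 + 10 = 22
F→A→C: 6 + 12 = 18
Shortest: 18.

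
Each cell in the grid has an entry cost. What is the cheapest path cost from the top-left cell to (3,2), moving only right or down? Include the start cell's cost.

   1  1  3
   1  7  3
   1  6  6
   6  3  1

13

Cheapest: [0,0] → [1,0] → [2,0] → [2,1] → [3,1] → [3,2]
  1 + 1 + 1 + 6 + 3 + 1 = 13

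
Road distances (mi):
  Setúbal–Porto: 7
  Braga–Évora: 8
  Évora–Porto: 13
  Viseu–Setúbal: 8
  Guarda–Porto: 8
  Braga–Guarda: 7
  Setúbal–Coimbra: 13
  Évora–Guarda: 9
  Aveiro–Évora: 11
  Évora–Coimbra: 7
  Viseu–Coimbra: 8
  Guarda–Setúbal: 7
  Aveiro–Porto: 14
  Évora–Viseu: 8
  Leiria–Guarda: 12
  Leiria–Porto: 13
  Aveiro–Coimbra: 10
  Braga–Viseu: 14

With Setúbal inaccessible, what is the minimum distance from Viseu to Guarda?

Comparing a few candidate routes:
Viseu -> Coimbra -> Évora -> Guarda: 8 + 7 + 9 = 24
Viseu -> Évora -> Braga -> Guarda: 8 + 8 + 7 = 23
Viseu -> Braga -> Guarda: 14 + 7 = 21
Viseu -> Évora -> Guarda: 8 + 9 = 17
Best route has total 17 mi.

17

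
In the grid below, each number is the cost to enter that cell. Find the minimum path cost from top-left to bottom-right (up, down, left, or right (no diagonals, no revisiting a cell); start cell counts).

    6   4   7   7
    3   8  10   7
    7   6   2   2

26

Cheapest: (0,0)→(1,0)→(2,0)→(2,1)→(2,2)→(2,3)
  6 + 3 + 7 + 6 + 2 + 2 = 26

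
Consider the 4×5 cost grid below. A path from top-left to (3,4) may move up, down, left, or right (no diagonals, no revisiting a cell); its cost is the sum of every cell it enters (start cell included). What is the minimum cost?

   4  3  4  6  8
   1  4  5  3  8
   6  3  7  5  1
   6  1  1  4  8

26

Take r0c0→r1c0→r1c1→r2c1→r3c1→r3c2→r3c3→r3c4 for a total of 4 + 1 + 4 + 3 + 1 + 1 + 4 + 8 = 26.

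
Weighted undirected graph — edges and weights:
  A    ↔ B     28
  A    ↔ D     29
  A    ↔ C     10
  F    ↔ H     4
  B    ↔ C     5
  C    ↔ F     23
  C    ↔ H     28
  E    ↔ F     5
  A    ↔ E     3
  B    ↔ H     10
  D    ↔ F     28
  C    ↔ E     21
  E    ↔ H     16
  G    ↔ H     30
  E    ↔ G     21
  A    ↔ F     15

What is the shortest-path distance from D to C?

Checking several routes:
D - F - A - C: 28 + 15 + 10 = 53
D - F - H - B - C: 28 + 4 + 10 + 5 = 47
D - F - C: 28 + 23 = 51
D - A - E - C: 29 + 3 + 21 = 53
D - F - E - A - C: 28 + 5 + 3 + 10 = 46
D - A - C: 29 + 10 = 39
Best route has total 39.

39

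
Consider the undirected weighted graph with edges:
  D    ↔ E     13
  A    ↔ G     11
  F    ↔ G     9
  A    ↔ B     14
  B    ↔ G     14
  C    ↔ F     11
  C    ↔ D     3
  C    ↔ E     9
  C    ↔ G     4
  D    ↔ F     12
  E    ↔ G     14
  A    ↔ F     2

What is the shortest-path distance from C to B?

18

A few of the C→B routes:
C - G - A - B: 4 + 11 + 14 = 29
C - G - F - A - B: 4 + 9 + 2 + 14 = 29
C - F - G - B: 11 + 9 + 14 = 34
C - D - F - A - B: 3 + 12 + 2 + 14 = 31
C - G - B: 4 + 14 = 18
C - F - A - B: 11 + 2 + 14 = 27
Shortest: 18.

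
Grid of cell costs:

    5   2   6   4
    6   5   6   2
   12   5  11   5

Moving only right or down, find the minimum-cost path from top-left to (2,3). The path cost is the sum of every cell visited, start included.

24

Take r0c0→r0c1→r0c2→r0c3→r1c3→r2c3 for a total of 5 + 2 + 6 + 4 + 2 + 5 = 24.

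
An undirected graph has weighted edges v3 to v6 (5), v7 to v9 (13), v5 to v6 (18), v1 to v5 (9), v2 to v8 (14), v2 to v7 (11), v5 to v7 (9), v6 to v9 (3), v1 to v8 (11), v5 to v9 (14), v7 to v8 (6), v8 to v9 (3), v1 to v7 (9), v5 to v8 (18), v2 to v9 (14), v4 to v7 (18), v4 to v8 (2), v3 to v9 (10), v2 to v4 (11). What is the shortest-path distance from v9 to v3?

Checking several routes:
v9 → v8 → v7 → v5 → v6 → v3: 3 + 6 + 9 + 18 + 5 = 41
v9 → v8 → v5 → v6 → v3: 3 + 18 + 18 + 5 = 44
v9 → v3: 10
v9 → v6 → v3: 3 + 5 = 8
v9 → v5 → v6 → v3: 14 + 18 + 5 = 37
Shortest: 8.

8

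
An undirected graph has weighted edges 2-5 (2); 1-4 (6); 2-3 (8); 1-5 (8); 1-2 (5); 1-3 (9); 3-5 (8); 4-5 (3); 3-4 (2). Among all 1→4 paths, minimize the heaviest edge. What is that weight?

A few of the 1→4 routes:
1→2→3→5→4: max(5, 8, 8, 3) = 8
1→4: max(6) = 6
1→2→3→4: max(5, 8, 2) = 8
1→2→5→4: max(5, 2, 3) = 5
1→2→5→3→4: max(5, 2, 8, 2) = 8
Smallest bottleneck: 5.

5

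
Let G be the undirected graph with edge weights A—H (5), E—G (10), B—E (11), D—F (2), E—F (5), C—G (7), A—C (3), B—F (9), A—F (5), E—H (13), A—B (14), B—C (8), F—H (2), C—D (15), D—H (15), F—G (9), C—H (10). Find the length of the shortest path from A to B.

11

A few of the A→B routes:
A - F - E - B: 5 + 5 + 11 = 21
A - H - C - B: 5 + 10 + 8 = 23
A - H - F - B: 5 + 2 + 9 = 16
A - C - B: 3 + 8 = 11
A - F - B: 5 + 9 = 14
A - B: 14
Best route has total 11.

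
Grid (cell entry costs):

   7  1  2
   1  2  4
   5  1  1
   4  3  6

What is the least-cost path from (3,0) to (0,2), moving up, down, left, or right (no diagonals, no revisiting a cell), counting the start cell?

Best path: [3,0]→[3,1]→[2,1]→[1,1]→[0,1]→[0,2]
Cost: 4 + 3 + 1 + 2 + 1 + 2 = 13

13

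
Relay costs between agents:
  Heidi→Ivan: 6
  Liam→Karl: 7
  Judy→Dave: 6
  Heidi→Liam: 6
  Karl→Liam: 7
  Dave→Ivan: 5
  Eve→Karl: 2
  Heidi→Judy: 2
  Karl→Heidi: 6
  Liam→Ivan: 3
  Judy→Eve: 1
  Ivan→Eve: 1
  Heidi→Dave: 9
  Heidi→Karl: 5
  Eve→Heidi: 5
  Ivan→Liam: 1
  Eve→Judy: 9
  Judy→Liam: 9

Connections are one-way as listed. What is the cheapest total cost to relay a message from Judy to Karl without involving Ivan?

Paths from Judy to Karl avoiding Ivan:
Judy→Eve→Karl: 1 + 2 = 3
Judy→Eve→Heidi→Liam→Karl: 1 + 5 + 6 + 7 = 19
Judy→Eve→Heidi→Karl: 1 + 5 + 5 = 11
Judy→Liam→Karl: 9 + 7 = 16
Shortest: 3.

3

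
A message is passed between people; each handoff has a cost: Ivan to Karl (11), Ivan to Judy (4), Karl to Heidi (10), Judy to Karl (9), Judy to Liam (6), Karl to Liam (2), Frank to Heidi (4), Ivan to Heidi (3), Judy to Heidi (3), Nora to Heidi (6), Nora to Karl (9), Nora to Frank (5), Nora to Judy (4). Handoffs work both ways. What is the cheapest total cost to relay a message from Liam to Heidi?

Comparing a few candidate routes:
Liam - Judy - Heidi: 6 + 3 = 9
Liam - Karl - Judy - Heidi: 2 + 9 + 3 = 14
Liam - Judy - Ivan - Heidi: 6 + 4 + 3 = 13
Liam - Karl - Heidi: 2 + 10 = 12
The minimum is 9.

9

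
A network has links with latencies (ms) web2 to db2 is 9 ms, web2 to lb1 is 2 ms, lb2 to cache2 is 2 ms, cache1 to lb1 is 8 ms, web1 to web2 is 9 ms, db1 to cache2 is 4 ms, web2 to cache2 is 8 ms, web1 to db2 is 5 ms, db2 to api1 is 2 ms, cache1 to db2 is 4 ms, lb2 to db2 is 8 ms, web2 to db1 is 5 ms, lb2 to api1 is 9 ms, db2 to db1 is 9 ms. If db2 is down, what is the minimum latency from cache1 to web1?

Paths from cache1 to web1 avoiding db2:
cache1 -> lb1 -> web2 -> web1: 8 + 2 + 9 = 19
Best route has total 19 ms.

19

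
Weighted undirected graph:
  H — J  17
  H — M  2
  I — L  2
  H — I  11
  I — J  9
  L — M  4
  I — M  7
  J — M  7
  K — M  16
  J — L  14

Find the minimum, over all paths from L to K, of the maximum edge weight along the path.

16

Comparing a few candidate routes:
L -> J -> I -> H -> M -> K: max(14, 9, 11, 2, 16) = 16
L -> I -> M -> K: max(2, 7, 16) = 16
L -> I -> H -> M -> K: max(2, 11, 2, 16) = 16
L -> I -> J -> M -> K: max(2, 9, 7, 16) = 16
L -> J -> M -> K: max(14, 7, 16) = 16
The minimum achievable maximum is 16.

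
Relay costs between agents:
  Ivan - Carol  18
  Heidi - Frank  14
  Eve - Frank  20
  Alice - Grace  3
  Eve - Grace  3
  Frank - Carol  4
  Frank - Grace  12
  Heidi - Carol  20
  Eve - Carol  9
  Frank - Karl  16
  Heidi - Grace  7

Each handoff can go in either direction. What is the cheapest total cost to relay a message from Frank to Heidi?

Comparing a few candidate routes:
Frank - Heidi: 14
Frank - Grace - Heidi: 12 + 7 = 19
Frank - Eve - Grace - Heidi: 20 + 3 + 7 = 30
Frank - Carol - Heidi: 4 + 20 = 24
Frank - Carol - Eve - Grace - Heidi: 4 + 9 + 3 + 7 = 23
The minimum is 14.

14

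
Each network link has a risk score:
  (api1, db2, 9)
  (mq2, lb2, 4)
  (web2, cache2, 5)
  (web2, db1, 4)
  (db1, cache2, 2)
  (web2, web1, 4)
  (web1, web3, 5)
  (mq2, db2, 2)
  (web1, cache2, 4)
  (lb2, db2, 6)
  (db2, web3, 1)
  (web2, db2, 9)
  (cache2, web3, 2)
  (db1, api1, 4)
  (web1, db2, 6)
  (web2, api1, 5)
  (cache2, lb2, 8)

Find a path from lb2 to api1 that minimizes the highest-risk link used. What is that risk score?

4

Some routes from lb2 to api1:
lb2 → mq2 → db2 → web3 → cache2 → db1 → web2 → api1: max(4, 2, 1, 2, 2, 4, 5) = 5
lb2 → mq2 → db2 → web3 → cache2 → db1 → api1: max(4, 2, 1, 2, 2, 4) = 4
lb2 → mq2 → db2 → web3 → cache2 → web1 → web2 → api1: max(4, 2, 1, 2, 4, 4, 5) = 5
lb2 → mq2 → db2 → web3 → cache2 → web1 → web2 → db1 → api1: max(4, 2, 1, 2, 4, 4, 4, 4) = 4
lb2 → mq2 → db2 → web3 → cache2 → web2 → api1: max(4, 2, 1, 2, 5, 5) = 5
lb2 → mq2 → db2 → web3 → cache2 → web2 → db1 → api1: max(4, 2, 1, 2, 5, 4, 4) = 5
Smallest bottleneck: 4.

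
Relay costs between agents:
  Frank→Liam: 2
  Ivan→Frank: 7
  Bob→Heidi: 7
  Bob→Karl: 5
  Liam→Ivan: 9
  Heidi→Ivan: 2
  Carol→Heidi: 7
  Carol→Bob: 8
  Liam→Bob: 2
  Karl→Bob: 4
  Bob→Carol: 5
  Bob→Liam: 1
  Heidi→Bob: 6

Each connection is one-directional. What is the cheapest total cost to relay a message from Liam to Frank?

Routes from Liam to Frank:
Liam - Bob - Carol - Heidi - Ivan - Frank: 2 + 5 + 7 + 2 + 7 = 23
Liam - Bob - Heidi - Ivan - Frank: 2 + 7 + 2 + 7 = 18
Liam - Ivan - Frank: 9 + 7 = 16
Shortest: 16.

16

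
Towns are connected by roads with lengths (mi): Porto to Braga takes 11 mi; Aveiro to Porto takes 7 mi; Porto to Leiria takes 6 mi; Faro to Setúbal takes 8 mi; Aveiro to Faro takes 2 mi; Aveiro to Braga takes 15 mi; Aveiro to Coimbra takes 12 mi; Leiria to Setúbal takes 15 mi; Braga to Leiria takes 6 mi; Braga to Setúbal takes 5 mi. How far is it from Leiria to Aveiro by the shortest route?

Some routes from Leiria to Aveiro:
Leiria→Braga→Setúbal→Faro→Aveiro: 6 + 5 + 8 + 2 = 21
Leiria→Porto→Aveiro: 6 + 7 = 13
Leiria→Braga→Aveiro: 6 + 15 = 21
Leiria→Braga→Porto→Aveiro: 6 + 11 + 7 = 24
The minimum is 13 mi.

13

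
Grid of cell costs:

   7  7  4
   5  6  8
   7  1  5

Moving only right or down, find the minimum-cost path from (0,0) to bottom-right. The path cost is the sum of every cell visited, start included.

Path (0,0) → (1,0) → (1,1) → (2,1) → (2,2): 7 + 5 + 6 + 1 + 5 = 24.
For comparison, the top-then-right route costs 31.

24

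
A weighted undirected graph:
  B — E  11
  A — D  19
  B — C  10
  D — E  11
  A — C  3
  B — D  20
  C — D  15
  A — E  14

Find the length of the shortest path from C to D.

15

Checking several routes:
C → A → E → D: 3 + 14 + 11 = 28
C → A → D: 3 + 19 = 22
C → D: 15
Best route has total 15.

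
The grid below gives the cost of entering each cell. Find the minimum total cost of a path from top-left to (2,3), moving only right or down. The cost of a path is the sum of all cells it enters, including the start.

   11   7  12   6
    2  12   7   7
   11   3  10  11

Best path: r0c0 -> r1c0 -> r2c0 -> r2c1 -> r2c2 -> r2c3
Cost: 11 + 2 + 11 + 3 + 10 + 11 = 48
(Top row then right column would cost 54.)

48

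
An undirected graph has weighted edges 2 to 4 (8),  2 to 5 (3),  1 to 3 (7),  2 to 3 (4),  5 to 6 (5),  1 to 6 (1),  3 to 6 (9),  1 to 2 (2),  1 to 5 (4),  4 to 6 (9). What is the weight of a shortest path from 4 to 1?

10

Some routes from 4 to 1:
4 → 6 → 1: 9 + 1 = 10
4 → 2 → 5 → 6 → 1: 8 + 3 + 5 + 1 = 17
4 → 2 → 1: 8 + 2 = 10
4 → 2 → 5 → 1: 8 + 3 + 4 = 15
Best route has total 10.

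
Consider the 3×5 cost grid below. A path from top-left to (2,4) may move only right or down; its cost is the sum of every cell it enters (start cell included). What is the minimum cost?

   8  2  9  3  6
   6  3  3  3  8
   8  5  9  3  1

23

Path [0,0]→[0,1]→[1,1]→[1,2]→[1,3]→[2,3]→[2,4]: 8 + 2 + 3 + 3 + 3 + 3 + 1 = 23.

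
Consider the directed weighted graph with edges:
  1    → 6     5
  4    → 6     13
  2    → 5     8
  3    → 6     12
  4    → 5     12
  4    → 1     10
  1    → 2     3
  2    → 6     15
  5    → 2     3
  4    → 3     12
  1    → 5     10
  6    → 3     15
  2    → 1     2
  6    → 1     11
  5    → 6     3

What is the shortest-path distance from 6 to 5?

Paths from 6 to 5:
6-1-2-5: 11 + 3 + 8 = 22
6-1-5: 11 + 10 = 21
The minimum is 21.

21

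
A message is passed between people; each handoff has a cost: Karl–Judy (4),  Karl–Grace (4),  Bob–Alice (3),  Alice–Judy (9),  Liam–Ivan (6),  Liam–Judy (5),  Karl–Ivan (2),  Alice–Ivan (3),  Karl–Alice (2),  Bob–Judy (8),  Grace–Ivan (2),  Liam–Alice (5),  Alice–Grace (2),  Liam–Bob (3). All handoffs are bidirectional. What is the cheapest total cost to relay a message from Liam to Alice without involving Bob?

5

Checking several routes:
Liam→Alice: 5
Liam→Ivan→Alice: 6 + 3 = 9
Liam→Ivan→Grace→Alice: 6 + 2 + 2 = 10
Liam→Ivan→Karl→Alice: 6 + 2 + 2 = 10
Best route has total 5.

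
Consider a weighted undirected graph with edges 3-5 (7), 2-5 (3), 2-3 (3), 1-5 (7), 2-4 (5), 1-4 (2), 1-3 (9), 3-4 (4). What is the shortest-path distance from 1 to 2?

Checking several routes:
1 → 4 → 3 → 2: 2 + 4 + 3 = 9
1 → 4 → 2: 2 + 5 = 7
1 → 5 → 3 → 2: 7 + 7 + 3 = 17
1 → 5 → 2: 7 + 3 = 10
1 → 3 → 2: 9 + 3 = 12
1 → 4 → 3 → 5 → 2: 2 + 4 + 7 + 3 = 16
Best route has total 7.

7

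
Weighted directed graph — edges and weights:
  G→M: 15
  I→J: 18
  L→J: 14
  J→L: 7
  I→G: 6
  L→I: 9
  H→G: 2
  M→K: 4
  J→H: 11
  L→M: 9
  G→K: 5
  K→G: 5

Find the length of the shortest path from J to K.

18

A few of the J→K routes:
J→H→G→M→K: 11 + 2 + 15 + 4 = 32
J→L→M→K: 7 + 9 + 4 = 20
J→H→G→K: 11 + 2 + 5 = 18
J→L→I→G→K: 7 + 9 + 6 + 5 = 27
The minimum is 18.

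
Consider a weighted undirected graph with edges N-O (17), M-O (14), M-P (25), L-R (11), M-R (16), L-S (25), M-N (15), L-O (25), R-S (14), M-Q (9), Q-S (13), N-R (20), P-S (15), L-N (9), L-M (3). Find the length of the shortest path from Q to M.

Comparing a few candidate routes:
Q - S - R - L - M: 13 + 14 + 11 + 3 = 41
Q - S - R - M: 13 + 14 + 16 = 43
Q - M: 9
Q - S - L - M: 13 + 25 + 3 = 41
Best route has total 9.

9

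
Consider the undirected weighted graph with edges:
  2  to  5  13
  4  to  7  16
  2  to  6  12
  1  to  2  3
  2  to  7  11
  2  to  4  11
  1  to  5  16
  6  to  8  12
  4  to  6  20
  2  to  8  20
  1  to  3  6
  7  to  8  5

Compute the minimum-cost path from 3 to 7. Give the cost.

20

A few of the 3→7 routes:
3-1-2-6-8-7: 6 + 3 + 12 + 12 + 5 = 38
3-1-2-7: 6 + 3 + 11 = 20
3-1-2-8-7: 6 + 3 + 20 + 5 = 34
3-1-2-4-7: 6 + 3 + 11 + 16 = 36
The minimum is 20.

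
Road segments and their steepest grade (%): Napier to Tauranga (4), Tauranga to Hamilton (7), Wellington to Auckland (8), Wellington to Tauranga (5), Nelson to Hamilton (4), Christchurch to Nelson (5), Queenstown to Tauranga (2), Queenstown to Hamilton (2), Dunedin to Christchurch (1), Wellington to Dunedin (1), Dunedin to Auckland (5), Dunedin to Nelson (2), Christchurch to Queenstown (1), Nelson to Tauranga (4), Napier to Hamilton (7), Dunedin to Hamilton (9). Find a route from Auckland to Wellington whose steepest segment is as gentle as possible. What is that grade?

5

Some routes from Auckland to Wellington:
Auckland-Dunedin-Wellington: max(5, 1) = 5
Auckland-Dunedin-Christchurch-Queenstown-Tauranga-Wellington: max(5, 1, 1, 2, 5) = 5
Auckland-Dunedin-Christchurch-Nelson-Hamilton-Queenstown-Tauranga-Wellington: max(5, 1, 5, 4, 2, 2, 5) = 5
Auckland-Dunedin-Christchurch-Queenstown-Hamilton-Nelson-Tauranga-Wellington: max(5, 1, 1, 2, 4, 4, 5) = 5
Auckland-Dunedin-Christchurch-Nelson-Tauranga-Wellington: max(5, 1, 5, 4, 5) = 5
Best route has worst link 5%.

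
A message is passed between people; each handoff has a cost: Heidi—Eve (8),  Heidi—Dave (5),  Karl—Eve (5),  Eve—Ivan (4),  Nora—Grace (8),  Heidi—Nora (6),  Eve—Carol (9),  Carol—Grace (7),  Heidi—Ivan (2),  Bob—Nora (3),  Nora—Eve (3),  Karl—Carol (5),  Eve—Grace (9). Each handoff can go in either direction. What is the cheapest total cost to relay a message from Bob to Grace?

Comparing a few candidate routes:
Bob-Nora-Eve-Grace: 3 + 3 + 9 = 15
Bob-Nora-Grace: 3 + 8 = 11
Bob-Nora-Eve-Karl-Carol-Grace: 3 + 3 + 5 + 5 + 7 = 23
Bob-Nora-Eve-Carol-Grace: 3 + 3 + 9 + 7 = 22
Bob-Nora-Heidi-Ivan-Eve-Grace: 3 + 6 + 2 + 4 + 9 = 24
Best route has total 11.

11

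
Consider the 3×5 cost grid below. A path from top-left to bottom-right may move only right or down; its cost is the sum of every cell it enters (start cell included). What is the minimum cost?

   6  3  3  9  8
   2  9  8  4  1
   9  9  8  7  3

Cheapest: r0c0 → r0c1 → r0c2 → r1c2 → r1c3 → r1c4 → r2c4
  6 + 3 + 3 + 8 + 4 + 1 + 3 = 28
For comparison, the top-then-right route costs 33.

28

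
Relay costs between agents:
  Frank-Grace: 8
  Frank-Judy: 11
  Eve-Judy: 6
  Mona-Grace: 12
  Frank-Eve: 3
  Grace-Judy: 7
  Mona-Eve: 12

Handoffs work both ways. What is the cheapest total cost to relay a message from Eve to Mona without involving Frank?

Candidate routes:
Eve -> Judy -> Grace -> Mona: 6 + 7 + 12 = 25
Eve -> Mona: 12
Best route has total 12.

12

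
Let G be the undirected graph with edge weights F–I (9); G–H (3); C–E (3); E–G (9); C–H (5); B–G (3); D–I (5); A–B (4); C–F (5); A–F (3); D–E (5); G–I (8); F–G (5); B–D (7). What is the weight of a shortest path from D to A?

A few of the D→A routes:
D - I - F - A: 5 + 9 + 3 = 17
D - E - C - F - A: 5 + 3 + 5 + 3 = 16
D - B - A: 7 + 4 = 11
The minimum is 11.

11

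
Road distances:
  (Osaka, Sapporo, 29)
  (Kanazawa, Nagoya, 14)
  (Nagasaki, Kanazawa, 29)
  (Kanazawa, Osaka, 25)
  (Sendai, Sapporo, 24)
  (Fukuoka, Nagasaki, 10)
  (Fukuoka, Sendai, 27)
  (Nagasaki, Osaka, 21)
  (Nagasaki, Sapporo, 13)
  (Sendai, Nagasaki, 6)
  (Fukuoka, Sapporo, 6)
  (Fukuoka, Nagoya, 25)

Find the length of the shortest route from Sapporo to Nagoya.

Comparing a few candidate routes:
Sapporo→Nagasaki→Fukuoka→Nagoya: 13 + 10 + 25 = 48
Sapporo→Nagasaki→Kanazawa→Nagoya: 13 + 29 + 14 = 56
Sapporo→Sendai→Nagasaki→Fukuoka→Nagoya: 24 + 6 + 10 + 25 = 65
Sapporo→Fukuoka→Nagoya: 6 + 25 = 31
Sapporo→Osaka→Kanazawa→Nagoya: 29 + 25 + 14 = 68
Sapporo→Fukuoka→Nagasaki→Kanazawa→Nagoya: 6 + 10 + 29 + 14 = 59
Shortest: 31.

31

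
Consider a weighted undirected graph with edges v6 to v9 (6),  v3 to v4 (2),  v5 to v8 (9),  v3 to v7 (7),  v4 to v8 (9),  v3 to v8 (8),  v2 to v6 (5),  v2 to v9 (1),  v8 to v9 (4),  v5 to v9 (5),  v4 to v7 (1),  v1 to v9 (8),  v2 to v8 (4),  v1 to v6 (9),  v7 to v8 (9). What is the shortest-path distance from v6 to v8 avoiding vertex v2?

Checking several routes:
v6→v9→v5→v8: 6 + 5 + 9 = 20
v6→v1→v9→v8: 9 + 8 + 4 = 21
v6→v9→v8: 6 + 4 = 10
The minimum is 10.

10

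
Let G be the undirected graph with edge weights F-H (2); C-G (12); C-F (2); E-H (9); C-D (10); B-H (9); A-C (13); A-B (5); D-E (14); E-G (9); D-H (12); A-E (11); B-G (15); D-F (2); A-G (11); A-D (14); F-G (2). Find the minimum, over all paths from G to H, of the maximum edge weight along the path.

2

Some routes from G to H:
G→E→A→B→H: max(9, 11, 5, 9) = 11
G→F→H: max(2, 2) = 2
G→E→H: max(9, 9) = 9
The minimum achievable maximum is 2.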